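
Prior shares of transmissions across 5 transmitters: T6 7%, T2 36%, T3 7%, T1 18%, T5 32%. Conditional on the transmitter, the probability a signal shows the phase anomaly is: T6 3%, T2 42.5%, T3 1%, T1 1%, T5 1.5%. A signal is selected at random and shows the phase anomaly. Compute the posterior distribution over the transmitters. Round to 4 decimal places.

T6 0.0129, T2 0.9421, T3 0.0043, T1 0.0111, T5 0.0296

By Bayes' rule, posterior ∝ prior × likelihood:
  T6: 0.07 × 0.03 = 0.0021
  T2: 0.36 × 0.425 = 0.153
  T3: 0.07 × 0.01 = 0.0007
  T1: 0.18 × 0.01 = 0.0018
  T5: 0.32 × 0.015 = 0.0048
Sum = 0.1624.
P(T6 | anomaly) = 0.0021/0.1624 ≈ 0.0129
P(T2 | anomaly) = 0.153/0.1624 ≈ 0.9421
P(T3 | anomaly) = 0.0007/0.1624 ≈ 0.0043
P(T1 | anomaly) = 0.0018/0.1624 ≈ 0.0111
P(T5 | anomaly) = 0.0048/0.1624 ≈ 0.0296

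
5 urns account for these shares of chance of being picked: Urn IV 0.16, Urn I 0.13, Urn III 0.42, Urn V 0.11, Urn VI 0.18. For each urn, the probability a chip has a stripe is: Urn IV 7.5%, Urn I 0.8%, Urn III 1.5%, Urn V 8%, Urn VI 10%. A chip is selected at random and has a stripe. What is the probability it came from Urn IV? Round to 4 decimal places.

0.2601

Compute prior × likelihood for every hypothesis:
  Urn IV: 0.16 × 0.075 = 0.012
  Urn I: 0.13 × 0.008 = 0.00104
  Urn III: 0.42 × 0.015 = 0.0063
  Urn V: 0.11 × 0.08 = 0.0088
  Urn VI: 0.18 × 0.1 = 0.018
Normalizing constant = 0.04614.
P(Urn IV | evidence) = 0.012 / 0.04614 ≈ 0.2601.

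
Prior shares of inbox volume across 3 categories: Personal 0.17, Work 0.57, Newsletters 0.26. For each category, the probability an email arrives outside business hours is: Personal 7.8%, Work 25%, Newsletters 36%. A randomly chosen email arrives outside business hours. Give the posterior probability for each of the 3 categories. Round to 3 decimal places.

Personal 0.053, Work 0.571, Newsletters 0.375

Prior × likelihood for each hypothesis:
  Personal: 0.17 × 0.078 = 0.01326
  Work: 0.57 × 0.25 = 0.1425
  Newsletters: 0.26 × 0.36 = 0.0936
Total = 0.24936.
P(Personal | off-hours) = 0.01326/0.24936 ≈ 0.053
P(Work | off-hours) = 0.1425/0.24936 ≈ 0.571
P(Newsletters | off-hours) = 0.0936/0.24936 ≈ 0.375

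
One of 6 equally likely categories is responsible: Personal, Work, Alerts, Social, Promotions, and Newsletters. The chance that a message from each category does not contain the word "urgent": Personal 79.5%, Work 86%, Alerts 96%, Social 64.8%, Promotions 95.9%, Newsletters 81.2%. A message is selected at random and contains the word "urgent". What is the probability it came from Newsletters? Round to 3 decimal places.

0.195

Taking complements, P(urgent-flag | each) = Personal 0.205, Work 0.14, Alerts 0.04, Social 0.352, Promotions 0.041, Newsletters 0.188.
Since the prior is uniform, the posterior is proportional to the likelihood:
  Personal: 0.205
  Work: 0.14
  Alerts: 0.04
  Social: 0.352
  Promotions: 0.041
  Newsletters: 0.188
Normalizing constant = 0.966.
P(Newsletters | evidence) = 0.188 / 0.966 ≈ 0.195.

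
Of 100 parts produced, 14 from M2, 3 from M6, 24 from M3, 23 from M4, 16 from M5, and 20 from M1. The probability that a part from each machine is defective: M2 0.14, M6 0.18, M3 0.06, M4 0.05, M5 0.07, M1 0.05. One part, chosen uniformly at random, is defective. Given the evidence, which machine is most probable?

Compute prior × likelihood for every hypothesis:
  M2: 0.14 × 0.14 = 0.0196
  M6: 0.03 × 0.18 = 0.0054
  M3: 0.24 × 0.06 = 0.0144
  M4: 0.23 × 0.05 = 0.0115
  M5: 0.16 × 0.07 = 0.0112
  M1: 0.2 × 0.05 = 0.01
Sum = 0.0721.
Largest term belongs to M2, so M2 is most probable.

M2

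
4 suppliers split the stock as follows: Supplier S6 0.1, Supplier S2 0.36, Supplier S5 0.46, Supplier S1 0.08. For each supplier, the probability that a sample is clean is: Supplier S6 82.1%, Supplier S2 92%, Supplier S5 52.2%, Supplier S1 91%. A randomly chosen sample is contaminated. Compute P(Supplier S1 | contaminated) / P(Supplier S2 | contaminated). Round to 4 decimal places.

Taking complements, P(contaminated | each) = Supplier S6 0.179, Supplier S2 0.08, Supplier S5 0.478, Supplier S1 0.09.
Compute prior × likelihood for every hypothesis:
  Supplier S6: 0.1 × 0.179 = 0.0179
  Supplier S2: 0.36 × 0.08 = 0.0288
  Supplier S5: 0.46 × 0.478 = 0.21988
  Supplier S1: 0.08 × 0.09 = 0.0072
Sum = 0.27378.
The ratio is 0.0072 / 0.0288 (the normalizer cancels) = 0.2500.

0.2500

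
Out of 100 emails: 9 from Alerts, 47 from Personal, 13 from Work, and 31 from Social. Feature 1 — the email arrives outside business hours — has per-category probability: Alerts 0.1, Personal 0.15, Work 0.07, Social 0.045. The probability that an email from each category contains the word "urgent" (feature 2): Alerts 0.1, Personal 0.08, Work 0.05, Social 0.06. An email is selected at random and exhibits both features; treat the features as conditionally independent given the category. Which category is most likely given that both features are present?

Prior × likelihood for each hypothesis:
  Alerts: 0.09 × 0.1 × 0.1 = 0.0009
  Personal: 0.47 × 0.15 × 0.08 = 0.00564
  Work: 0.13 × 0.07 × 0.05 = 0.000455
  Social: 0.31 × 0.045 × 0.06 = 0.000837
Total = 0.007832.
Largest term belongs to Personal, so Personal is most probable.

Personal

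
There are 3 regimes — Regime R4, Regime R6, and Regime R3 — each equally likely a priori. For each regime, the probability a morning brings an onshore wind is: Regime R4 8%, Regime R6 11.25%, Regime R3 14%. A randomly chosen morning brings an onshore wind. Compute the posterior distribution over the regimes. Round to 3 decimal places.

Regime R4 0.241, Regime R6 0.338, Regime R3 0.421

With a uniform prior (1/3 each), posterior ∝ likelihood:
  Regime R4: 0.08
  Regime R6: 0.1125
  Regime R3: 0.14
Total = 0.3325.
P(Regime R4 | onshore) = 0.08/0.3325 ≈ 0.241
P(Regime R6 | onshore) = 0.1125/0.3325 ≈ 0.338
P(Regime R3 | onshore) = 0.14/0.3325 ≈ 0.421
(Check: 0.241+0.338+0.421 = 1.000.)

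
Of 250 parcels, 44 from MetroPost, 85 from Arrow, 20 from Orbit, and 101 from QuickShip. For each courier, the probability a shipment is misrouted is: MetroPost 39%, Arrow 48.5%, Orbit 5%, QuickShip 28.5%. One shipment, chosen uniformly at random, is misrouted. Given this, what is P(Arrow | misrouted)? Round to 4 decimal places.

By Bayes' rule, posterior ∝ prior × likelihood:
  MetroPost: 0.176 × 0.39 = 0.06864
  Arrow: 0.34 × 0.485 = 0.1649
  Orbit: 0.08 × 0.05 = 0.004
  QuickShip: 0.404 × 0.285 = 0.11514
Sum = 0.35268.
P(Arrow | evidence) = 0.1649 / 0.35268 ≈ 0.4676.

0.4676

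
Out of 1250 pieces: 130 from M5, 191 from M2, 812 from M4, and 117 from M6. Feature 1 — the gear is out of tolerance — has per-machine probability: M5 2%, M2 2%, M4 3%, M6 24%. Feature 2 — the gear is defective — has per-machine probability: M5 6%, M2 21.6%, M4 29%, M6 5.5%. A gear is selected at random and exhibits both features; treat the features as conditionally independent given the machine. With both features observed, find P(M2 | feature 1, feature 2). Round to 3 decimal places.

Compute prior × likelihood for every hypothesis:
  M5: 0.104 × 0.02 × 0.06 = 0.0001248
  M2: 0.1528 × 0.02 × 0.216 = 0.000660096
  M4: 0.6496 × 0.03 × 0.29 = 0.00565152
  M6: 0.0936 × 0.24 × 0.055 = 0.00123552
Total = 0.007671936.
P(M2 | evidence) = 0.000660096 / 0.007671936 ≈ 0.086.

0.086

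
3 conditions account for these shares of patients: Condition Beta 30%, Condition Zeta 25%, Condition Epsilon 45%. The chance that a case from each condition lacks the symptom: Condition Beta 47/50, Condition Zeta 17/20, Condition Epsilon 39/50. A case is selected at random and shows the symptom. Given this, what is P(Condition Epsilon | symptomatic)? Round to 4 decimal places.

0.6408

Taking complements, P(symptomatic | each) = Condition Beta 0.06, Condition Zeta 0.15, Condition Epsilon 0.22.
By Bayes' rule, posterior ∝ prior × likelihood:
  Condition Beta: 0.3 × 0.06 = 0.018
  Condition Zeta: 0.25 × 0.15 = 0.0375
  Condition Epsilon: 0.45 × 0.22 = 0.099
Sum = 0.1545.
P(Condition Epsilon | evidence) = 0.099 / 0.1545 ≈ 0.6408.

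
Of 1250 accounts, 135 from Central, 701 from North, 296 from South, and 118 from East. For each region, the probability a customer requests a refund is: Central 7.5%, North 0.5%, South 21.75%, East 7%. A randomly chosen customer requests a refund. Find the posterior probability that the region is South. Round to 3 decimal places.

By Bayes' rule, posterior ∝ prior × likelihood:
  Central: 0.108 × 0.075 = 0.0081
  North: 0.5608 × 0.005 = 0.002804
  South: 0.2368 × 0.2175 = 0.051504
  East: 0.0944 × 0.07 = 0.006608
Total = 0.069016.
P(South | evidence) = 0.051504 / 0.069016 ≈ 0.746.

0.746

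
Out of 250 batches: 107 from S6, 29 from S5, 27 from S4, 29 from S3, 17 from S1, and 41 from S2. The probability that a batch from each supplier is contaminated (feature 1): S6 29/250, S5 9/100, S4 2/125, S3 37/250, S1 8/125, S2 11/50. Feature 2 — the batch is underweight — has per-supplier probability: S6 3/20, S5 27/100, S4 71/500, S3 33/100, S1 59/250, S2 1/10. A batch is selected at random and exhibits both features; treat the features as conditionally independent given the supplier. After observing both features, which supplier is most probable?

Unnormalized posteriors (prior × likelihood):
  S6: 0.428 × 0.116 × 0.15 = 0.0074472
  S5: 0.116 × 0.09 × 0.27 = 0.0028188
  S4: 0.108 × 0.016 × 0.142 = 0.000245376
  S3: 0.116 × 0.148 × 0.33 = 0.00566544
  S1: 0.068 × 0.064 × 0.236 = 0.001027072
  S2: 0.164 × 0.22 × 0.1 = 0.003608
Total = 0.020811888.
Largest term belongs to S6, so S6 is most probable.

S6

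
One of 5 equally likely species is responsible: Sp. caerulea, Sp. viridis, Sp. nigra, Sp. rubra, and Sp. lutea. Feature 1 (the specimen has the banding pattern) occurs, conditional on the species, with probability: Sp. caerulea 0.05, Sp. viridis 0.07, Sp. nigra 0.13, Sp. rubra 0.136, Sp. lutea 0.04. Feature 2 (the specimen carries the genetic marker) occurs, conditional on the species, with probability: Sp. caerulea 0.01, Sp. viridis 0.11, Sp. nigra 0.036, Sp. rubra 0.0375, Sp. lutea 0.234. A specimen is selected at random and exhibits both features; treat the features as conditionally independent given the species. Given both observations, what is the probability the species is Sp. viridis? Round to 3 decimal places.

0.282

Since the prior is uniform, the posterior is proportional to the likelihood:
  Sp. caerulea: 0.05 × 0.01 = 0.0005
  Sp. viridis: 0.07 × 0.11 = 0.0077
  Sp. nigra: 0.13 × 0.036 = 0.00468
  Sp. rubra: 0.136 × 0.0375 = 0.0051
  Sp. lutea: 0.04 × 0.234 = 0.00936
Sum = 0.02734.
P(Sp. viridis | evidence) = 0.0077 / 0.02734 ≈ 0.282.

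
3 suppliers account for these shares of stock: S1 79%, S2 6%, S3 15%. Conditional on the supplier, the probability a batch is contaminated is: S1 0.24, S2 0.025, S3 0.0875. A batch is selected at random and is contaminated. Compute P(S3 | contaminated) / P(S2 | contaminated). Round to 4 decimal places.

8.7500

Prior × likelihood for each hypothesis:
  S1: 0.79 × 0.24 = 0.1896
  S2: 0.06 × 0.025 = 0.0015
  S3: 0.15 × 0.0875 = 0.013125
Normalizing constant = 0.204225.
The ratio is 0.013125 / 0.0015 (the normalizer cancels) = 8.7500.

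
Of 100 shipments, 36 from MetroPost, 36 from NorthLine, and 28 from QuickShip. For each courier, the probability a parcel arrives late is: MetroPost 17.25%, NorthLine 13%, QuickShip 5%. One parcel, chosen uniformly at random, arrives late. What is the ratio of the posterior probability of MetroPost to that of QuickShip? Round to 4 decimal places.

4.4357

Compute prior × likelihood for every hypothesis:
  MetroPost: 0.36 × 0.1725 = 0.0621
  NorthLine: 0.36 × 0.13 = 0.0468
  QuickShip: 0.28 × 0.05 = 0.014
Total = 0.1229.
The ratio is 0.0621 / 0.014 (the normalizer cancels) = 4.4357.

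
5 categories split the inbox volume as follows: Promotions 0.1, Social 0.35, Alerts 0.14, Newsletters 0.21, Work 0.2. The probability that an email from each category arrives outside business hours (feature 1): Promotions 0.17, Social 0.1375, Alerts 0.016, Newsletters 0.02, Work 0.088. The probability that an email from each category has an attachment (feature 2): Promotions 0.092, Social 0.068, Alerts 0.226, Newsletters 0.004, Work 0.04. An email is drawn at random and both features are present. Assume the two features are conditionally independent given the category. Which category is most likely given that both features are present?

Social

Compute prior × likelihood for every hypothesis:
  Promotions: 0.1 × 0.17 × 0.092 = 0.001564
  Social: 0.35 × 0.1375 × 0.068 = 0.0032725
  Alerts: 0.14 × 0.016 × 0.226 = 0.00050624
  Newsletters: 0.21 × 0.02 × 0.004 = 0.0000168
  Work: 0.2 × 0.088 × 0.04 = 0.000704
Sum = 0.00606354.
Largest term belongs to Social, so Social is most probable.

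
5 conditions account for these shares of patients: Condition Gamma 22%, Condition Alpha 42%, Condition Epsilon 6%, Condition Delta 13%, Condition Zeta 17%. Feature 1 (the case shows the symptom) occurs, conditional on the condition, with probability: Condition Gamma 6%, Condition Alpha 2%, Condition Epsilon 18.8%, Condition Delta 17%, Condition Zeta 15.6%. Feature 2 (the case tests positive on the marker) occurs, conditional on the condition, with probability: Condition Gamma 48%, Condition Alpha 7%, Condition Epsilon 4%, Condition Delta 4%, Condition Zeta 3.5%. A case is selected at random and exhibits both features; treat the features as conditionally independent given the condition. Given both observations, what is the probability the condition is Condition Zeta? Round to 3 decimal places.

Unnormalized posteriors (prior × likelihood):
  Condition Gamma: 0.22 × 0.06 × 0.48 = 0.006336
  Condition Alpha: 0.42 × 0.02 × 0.07 = 0.000588
  Condition Epsilon: 0.06 × 0.188 × 0.04 = 0.0004512
  Condition Delta: 0.13 × 0.17 × 0.04 = 0.000884
  Condition Zeta: 0.17 × 0.156 × 0.035 = 0.0009282
Sum = 0.0091874.
P(Condition Zeta | evidence) = 0.0009282 / 0.0091874 ≈ 0.101.

0.101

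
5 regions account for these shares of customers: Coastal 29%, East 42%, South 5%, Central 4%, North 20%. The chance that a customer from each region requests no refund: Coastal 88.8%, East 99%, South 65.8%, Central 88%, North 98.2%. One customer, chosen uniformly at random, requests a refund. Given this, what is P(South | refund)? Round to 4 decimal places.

Taking complements, P(refund | each) = Coastal 0.112, East 0.01, South 0.342, Central 0.12, North 0.018.
Unnormalized posteriors (prior × likelihood):
  Coastal: 0.29 × 0.112 = 0.03248
  East: 0.42 × 0.01 = 0.0042
  South: 0.05 × 0.342 = 0.0171
  Central: 0.04 × 0.12 = 0.0048
  North: 0.2 × 0.018 = 0.0036
Total = 0.06218.
P(South | evidence) = 0.0171 / 0.06218 ≈ 0.2750.

0.2750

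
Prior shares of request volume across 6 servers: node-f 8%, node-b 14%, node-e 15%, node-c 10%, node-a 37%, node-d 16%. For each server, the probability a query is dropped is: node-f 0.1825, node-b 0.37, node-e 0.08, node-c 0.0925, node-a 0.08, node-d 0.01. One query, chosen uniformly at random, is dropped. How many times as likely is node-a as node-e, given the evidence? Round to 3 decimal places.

2.467

Prior × likelihood for each hypothesis:
  node-f: 0.08 × 0.1825 = 0.0146
  node-b: 0.14 × 0.37 = 0.0518
  node-e: 0.15 × 0.08 = 0.012
  node-c: 0.1 × 0.0925 = 0.00925
  node-a: 0.37 × 0.08 = 0.0296
  node-d: 0.16 × 0.01 = 0.0016
Normalizing constant = 0.11885.
The ratio is 0.0296 / 0.012 (the normalizer cancels) = 2.467.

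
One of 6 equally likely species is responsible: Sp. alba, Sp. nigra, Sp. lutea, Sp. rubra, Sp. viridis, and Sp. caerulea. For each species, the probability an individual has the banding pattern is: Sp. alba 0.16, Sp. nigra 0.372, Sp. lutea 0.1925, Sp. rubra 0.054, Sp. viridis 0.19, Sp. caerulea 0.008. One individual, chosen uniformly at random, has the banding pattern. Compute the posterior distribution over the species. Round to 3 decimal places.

Sp. alba 0.164, Sp. nigra 0.381, Sp. lutea 0.197, Sp. rubra 0.055, Sp. viridis 0.195, Sp. caerulea 0.008

With a uniform prior (1/6 each), posterior ∝ likelihood:
  Sp. alba: 0.16
  Sp. nigra: 0.372
  Sp. lutea: 0.1925
  Sp. rubra: 0.054
  Sp. viridis: 0.19
  Sp. caerulea: 0.008
Sum = 0.9765.
P(Sp. alba | banded) = 0.16/0.9765 ≈ 0.164
P(Sp. nigra | banded) = 0.372/0.9765 ≈ 0.381
P(Sp. lutea | banded) = 0.1925/0.9765 ≈ 0.197
P(Sp. rubra | banded) = 0.054/0.9765 ≈ 0.055
P(Sp. viridis | banded) = 0.19/0.9765 ≈ 0.195
P(Sp. caerulea | banded) = 0.008/0.9765 ≈ 0.008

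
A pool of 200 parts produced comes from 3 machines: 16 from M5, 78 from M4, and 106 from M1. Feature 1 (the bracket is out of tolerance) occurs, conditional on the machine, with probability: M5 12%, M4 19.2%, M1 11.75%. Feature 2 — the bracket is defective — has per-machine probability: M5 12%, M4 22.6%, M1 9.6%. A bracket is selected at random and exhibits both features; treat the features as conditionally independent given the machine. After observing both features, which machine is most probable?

M4

Compute prior × likelihood for every hypothesis:
  M5: 0.08 × 0.12 × 0.12 = 0.001152
  M4: 0.39 × 0.192 × 0.226 = 0.01692288
  M1: 0.53 × 0.1175 × 0.096 = 0.0059784
Sum = 0.02405328.
Largest term belongs to M4, so M4 is most probable.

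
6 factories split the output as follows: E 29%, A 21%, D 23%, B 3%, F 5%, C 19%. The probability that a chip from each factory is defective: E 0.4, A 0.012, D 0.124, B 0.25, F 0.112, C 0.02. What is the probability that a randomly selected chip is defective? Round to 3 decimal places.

0.164

By Bayes' rule, posterior ∝ prior × likelihood:
  E: 0.29 × 0.4 = 0.116
  A: 0.21 × 0.012 = 0.00252
  D: 0.23 × 0.124 = 0.02852
  B: 0.03 × 0.25 = 0.0075
  F: 0.05 × 0.112 = 0.0056
  C: 0.19 × 0.02 = 0.0038
P(defective) = 0.116 + 0.00252 + 0.02852 + 0.0075 + 0.0056 + 0.0038 = 0.16394 → 0.164.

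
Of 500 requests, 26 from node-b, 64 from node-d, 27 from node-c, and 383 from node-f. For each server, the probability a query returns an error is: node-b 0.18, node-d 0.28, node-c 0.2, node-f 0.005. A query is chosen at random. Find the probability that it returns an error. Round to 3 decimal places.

By Bayes' rule, posterior ∝ prior × likelihood:
  node-b: 0.052 × 0.18 = 0.00936
  node-d: 0.128 × 0.28 = 0.03584
  node-c: 0.054 × 0.2 = 0.0108
  node-f: 0.766 × 0.005 = 0.00383
P(error) = 0.00936 + 0.03584 + 0.0108 + 0.00383 = 0.05983 → 0.060.

0.060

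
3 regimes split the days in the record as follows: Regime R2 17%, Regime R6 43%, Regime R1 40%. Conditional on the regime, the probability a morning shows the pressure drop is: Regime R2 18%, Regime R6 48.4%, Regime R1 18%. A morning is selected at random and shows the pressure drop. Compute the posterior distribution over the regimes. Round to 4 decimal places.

Regime R2 0.0985, Regime R6 0.6698, Regime R1 0.2317

By Bayes' rule, posterior ∝ prior × likelihood:
  Regime R2: 0.17 × 0.18 = 0.0306
  Regime R6: 0.43 × 0.484 = 0.20812
  Regime R1: 0.4 × 0.18 = 0.072
Normalizing constant = 0.31072.
P(Regime R2 | drop) = 0.0306/0.31072 ≈ 0.0985
P(Regime R6 | drop) = 0.20812/0.31072 ≈ 0.6698
P(Regime R1 | drop) = 0.072/0.31072 ≈ 0.2317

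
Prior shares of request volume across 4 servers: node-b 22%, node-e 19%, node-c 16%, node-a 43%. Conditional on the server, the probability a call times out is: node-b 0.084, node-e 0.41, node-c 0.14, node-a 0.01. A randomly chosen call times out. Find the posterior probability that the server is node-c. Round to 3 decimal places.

Prior × likelihood for each hypothesis:
  node-b: 0.22 × 0.084 = 0.01848
  node-e: 0.19 × 0.41 = 0.0779
  node-c: 0.16 × 0.14 = 0.0224
  node-a: 0.43 × 0.01 = 0.0043
Sum = 0.12308.
P(node-c | evidence) = 0.0224 / 0.12308 ≈ 0.182.

0.182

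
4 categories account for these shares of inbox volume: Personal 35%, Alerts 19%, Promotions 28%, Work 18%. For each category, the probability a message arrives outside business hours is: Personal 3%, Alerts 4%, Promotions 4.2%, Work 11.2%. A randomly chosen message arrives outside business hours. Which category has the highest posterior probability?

Work

Prior × likelihood for each hypothesis:
  Personal: 0.35 × 0.03 = 0.0105
  Alerts: 0.19 × 0.04 = 0.0076
  Promotions: 0.28 × 0.042 = 0.01176
  Work: 0.18 × 0.112 = 0.02016
Total = 0.05002.
Largest term belongs to Work, so Work is most probable.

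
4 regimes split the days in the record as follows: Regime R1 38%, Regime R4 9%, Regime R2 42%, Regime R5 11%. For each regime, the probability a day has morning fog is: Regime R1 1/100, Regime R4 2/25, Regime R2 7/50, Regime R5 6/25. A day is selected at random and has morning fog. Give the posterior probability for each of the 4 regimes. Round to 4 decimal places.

Regime R1 0.0395, Regime R4 0.0748, Regime R2 0.6112, Regime R5 0.2744

By Bayes' rule, posterior ∝ prior × likelihood:
  Regime R1: 0.38 × 0.01 = 0.0038
  Regime R4: 0.09 × 0.08 = 0.0072
  Regime R2: 0.42 × 0.14 = 0.0588
  Regime R5: 0.11 × 0.24 = 0.0264
Normalizing constant = 0.0962.
P(Regime R1 | fog) = 0.0038/0.0962 ≈ 0.0395
P(Regime R4 | fog) = 0.0072/0.0962 ≈ 0.0748
P(Regime R2 | fog) = 0.0588/0.0962 ≈ 0.6112
P(Regime R5 | fog) = 0.0264/0.0962 ≈ 0.2744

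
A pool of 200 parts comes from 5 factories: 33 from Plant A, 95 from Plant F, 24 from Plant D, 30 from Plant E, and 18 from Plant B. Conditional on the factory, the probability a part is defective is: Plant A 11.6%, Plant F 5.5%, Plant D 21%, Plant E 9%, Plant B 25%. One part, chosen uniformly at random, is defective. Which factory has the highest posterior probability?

Plant F

Unnormalized posteriors (prior × likelihood):
  Plant A: 0.165 × 0.116 = 0.01914
  Plant F: 0.475 × 0.055 = 0.026125
  Plant D: 0.12 × 0.21 = 0.0252
  Plant E: 0.15 × 0.09 = 0.0135
  Plant B: 0.09 × 0.25 = 0.0225
Normalizing constant = 0.106465.
Largest term belongs to Plant F, so Plant F is most probable.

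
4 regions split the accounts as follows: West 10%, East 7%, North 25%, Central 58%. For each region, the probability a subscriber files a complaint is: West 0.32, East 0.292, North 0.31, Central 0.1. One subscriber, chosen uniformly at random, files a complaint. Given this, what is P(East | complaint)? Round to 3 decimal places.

0.109

Prior × likelihood for each hypothesis:
  West: 0.1 × 0.32 = 0.032
  East: 0.07 × 0.292 = 0.02044
  North: 0.25 × 0.31 = 0.0775
  Central: 0.58 × 0.1 = 0.058
Normalizing constant = 0.18794.
P(East | evidence) = 0.02044 / 0.18794 ≈ 0.109.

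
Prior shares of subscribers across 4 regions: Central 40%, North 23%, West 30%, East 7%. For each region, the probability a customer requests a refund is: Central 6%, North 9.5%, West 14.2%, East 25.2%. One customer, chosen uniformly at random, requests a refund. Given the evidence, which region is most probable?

Compute prior × likelihood for every hypothesis:
  Central: 0.4 × 0.06 = 0.024
  North: 0.23 × 0.095 = 0.02185
  West: 0.3 × 0.142 = 0.0426
  East: 0.07 × 0.252 = 0.01764
Total = 0.10609.
Largest term belongs to West, so West is most probable.

West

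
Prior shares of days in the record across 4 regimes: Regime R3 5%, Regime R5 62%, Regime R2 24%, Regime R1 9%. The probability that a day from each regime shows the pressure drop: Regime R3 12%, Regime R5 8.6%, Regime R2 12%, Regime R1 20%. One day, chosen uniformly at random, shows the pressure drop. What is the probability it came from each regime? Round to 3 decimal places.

Regime R3 0.057, Regime R5 0.502, Regime R2 0.271, Regime R1 0.170

Compute prior × likelihood for every hypothesis:
  Regime R3: 0.05 × 0.12 = 0.006
  Regime R5: 0.62 × 0.086 = 0.05332
  Regime R2: 0.24 × 0.12 = 0.0288
  Regime R1: 0.09 × 0.2 = 0.018
Sum = 0.10612.
P(Regime R3 | drop) = 0.006/0.10612 ≈ 0.057
P(Regime R5 | drop) = 0.05332/0.10612 ≈ 0.502
P(Regime R2 | drop) = 0.0288/0.10612 ≈ 0.271
P(Regime R1 | drop) = 0.018/0.10612 ≈ 0.170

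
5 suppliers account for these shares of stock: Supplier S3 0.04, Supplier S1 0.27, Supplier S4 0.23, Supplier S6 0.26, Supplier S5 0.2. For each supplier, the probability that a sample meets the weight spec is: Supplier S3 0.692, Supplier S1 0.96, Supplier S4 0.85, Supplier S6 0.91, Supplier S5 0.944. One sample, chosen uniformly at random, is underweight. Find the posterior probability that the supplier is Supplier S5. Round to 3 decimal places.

0.121

Taking complements, P(underweight | each) = Supplier S3 0.308, Supplier S1 0.04, Supplier S4 0.15, Supplier S6 0.09, Supplier S5 0.056.
Unnormalized posteriors (prior × likelihood):
  Supplier S3: 0.04 × 0.308 = 0.01232
  Supplier S1: 0.27 × 0.04 = 0.0108
  Supplier S4: 0.23 × 0.15 = 0.0345
  Supplier S6: 0.26 × 0.09 = 0.0234
  Supplier S5: 0.2 × 0.056 = 0.0112
Total = 0.09222.
P(Supplier S5 | evidence) = 0.0112 / 0.09222 ≈ 0.121.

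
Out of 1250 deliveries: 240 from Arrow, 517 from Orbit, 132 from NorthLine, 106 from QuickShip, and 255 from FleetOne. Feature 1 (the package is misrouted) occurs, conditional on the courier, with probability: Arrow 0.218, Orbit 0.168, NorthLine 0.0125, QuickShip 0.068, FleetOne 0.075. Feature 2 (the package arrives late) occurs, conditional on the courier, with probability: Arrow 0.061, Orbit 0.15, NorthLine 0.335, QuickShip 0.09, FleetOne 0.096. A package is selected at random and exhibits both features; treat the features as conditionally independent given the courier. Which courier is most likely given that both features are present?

Unnormalized posteriors (prior × likelihood):
  Arrow: 0.192 × 0.218 × 0.061 = 0.002553216
  Orbit: 0.4136 × 0.168 × 0.15 = 0.01042272
  NorthLine: 0.1056 × 0.0125 × 0.335 = 0.0004422
  QuickShip: 0.0848 × 0.068 × 0.09 = 0.000518976
  FleetOne: 0.204 × 0.075 × 0.096 = 0.0014688
Sum = 0.015405912.
Largest term belongs to Orbit, so Orbit is most probable.

Orbit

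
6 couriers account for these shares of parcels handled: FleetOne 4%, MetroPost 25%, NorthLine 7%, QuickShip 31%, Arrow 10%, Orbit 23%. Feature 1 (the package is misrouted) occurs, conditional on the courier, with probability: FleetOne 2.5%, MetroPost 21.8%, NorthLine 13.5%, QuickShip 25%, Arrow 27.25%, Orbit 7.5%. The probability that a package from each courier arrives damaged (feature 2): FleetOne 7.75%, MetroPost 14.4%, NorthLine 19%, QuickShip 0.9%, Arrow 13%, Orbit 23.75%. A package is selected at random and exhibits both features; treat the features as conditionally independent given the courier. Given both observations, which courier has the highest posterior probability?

MetroPost

By Bayes' rule, posterior ∝ prior × likelihood:
  FleetOne: 0.04 × 0.025 × 0.0775 = 0.0000775
  MetroPost: 0.25 × 0.218 × 0.144 = 0.007848
  NorthLine: 0.07 × 0.135 × 0.19 = 0.0017955
  QuickShip: 0.31 × 0.25 × 0.009 = 0.0006975
  Arrow: 0.1 × 0.2725 × 0.13 = 0.0035425
  Orbit: 0.23 × 0.075 × 0.2375 = 0.004096875
Total = 0.018057875.
Largest term belongs to MetroPost, so MetroPost is most probable.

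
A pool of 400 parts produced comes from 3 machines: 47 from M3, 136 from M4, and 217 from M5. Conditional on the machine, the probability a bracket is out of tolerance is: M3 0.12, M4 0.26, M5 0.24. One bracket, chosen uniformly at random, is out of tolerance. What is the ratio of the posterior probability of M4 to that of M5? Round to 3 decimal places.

Unnormalized posteriors (prior × likelihood):
  M3: 0.1175 × 0.12 = 0.0141
  M4: 0.34 × 0.26 = 0.0884
  M5: 0.5425 × 0.24 = 0.1302
Sum = 0.2327.
The ratio is 0.0884 / 0.1302 (the normalizer cancels) = 0.679.

0.679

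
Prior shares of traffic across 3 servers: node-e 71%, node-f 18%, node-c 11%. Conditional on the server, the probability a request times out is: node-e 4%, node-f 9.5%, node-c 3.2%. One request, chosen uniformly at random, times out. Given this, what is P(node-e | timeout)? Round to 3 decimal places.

0.579

Compute prior × likelihood for every hypothesis:
  node-e: 0.71 × 0.04 = 0.0284
  node-f: 0.18 × 0.095 = 0.0171
  node-c: 0.11 × 0.032 = 0.00352
Sum = 0.04902.
P(node-e | evidence) = 0.0284 / 0.04902 ≈ 0.579.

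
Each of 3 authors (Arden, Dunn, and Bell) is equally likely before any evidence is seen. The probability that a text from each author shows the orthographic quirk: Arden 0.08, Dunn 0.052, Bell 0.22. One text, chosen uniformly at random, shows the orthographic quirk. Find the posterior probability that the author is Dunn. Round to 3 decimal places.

With a uniform prior (1/3 each), posterior ∝ likelihood:
  Arden: 0.08
  Dunn: 0.052
  Bell: 0.22
Sum = 0.352.
P(Dunn | evidence) = 0.052 / 0.352 ≈ 0.148.

0.148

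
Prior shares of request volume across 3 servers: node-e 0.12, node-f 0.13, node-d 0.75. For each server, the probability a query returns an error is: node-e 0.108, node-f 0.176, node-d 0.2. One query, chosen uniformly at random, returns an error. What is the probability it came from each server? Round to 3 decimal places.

node-e 0.070, node-f 0.123, node-d 0.807

Compute prior × likelihood for every hypothesis:
  node-e: 0.12 × 0.108 = 0.01296
  node-f: 0.13 × 0.176 = 0.02288
  node-d: 0.75 × 0.2 = 0.15
Sum = 0.18584.
P(node-e | error) = 0.01296/0.18584 ≈ 0.070
P(node-f | error) = 0.02288/0.18584 ≈ 0.123
P(node-d | error) = 0.15/0.18584 ≈ 0.807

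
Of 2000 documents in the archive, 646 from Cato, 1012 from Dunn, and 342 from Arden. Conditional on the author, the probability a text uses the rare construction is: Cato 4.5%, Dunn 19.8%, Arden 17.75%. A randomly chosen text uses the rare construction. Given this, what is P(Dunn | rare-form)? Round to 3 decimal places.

0.691

Compute prior × likelihood for every hypothesis:
  Cato: 0.323 × 0.045 = 0.014535
  Dunn: 0.506 × 0.198 = 0.100188
  Arden: 0.171 × 0.1775 = 0.0303525
Total = 0.1450755.
P(Dunn | evidence) = 0.100188 / 0.1450755 ≈ 0.691.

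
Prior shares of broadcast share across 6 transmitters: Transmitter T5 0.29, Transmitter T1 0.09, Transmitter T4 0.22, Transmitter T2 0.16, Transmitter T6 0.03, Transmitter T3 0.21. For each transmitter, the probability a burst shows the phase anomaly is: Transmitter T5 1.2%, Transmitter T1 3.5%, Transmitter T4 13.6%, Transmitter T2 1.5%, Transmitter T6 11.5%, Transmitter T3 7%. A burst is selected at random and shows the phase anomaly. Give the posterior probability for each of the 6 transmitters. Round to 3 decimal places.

Prior × likelihood for each hypothesis:
  Transmitter T5: 0.29 × 0.012 = 0.00348
  Transmitter T1: 0.09 × 0.035 = 0.00315
  Transmitter T4: 0.22 × 0.136 = 0.02992
  Transmitter T2: 0.16 × 0.015 = 0.0024
  Transmitter T6: 0.03 × 0.115 = 0.00345
  Transmitter T3: 0.21 × 0.07 = 0.0147
Normalizing constant = 0.0571.
P(Transmitter T5 | anomaly) = 0.00348/0.0571 ≈ 0.061
P(Transmitter T1 | anomaly) = 0.00315/0.0571 ≈ 0.055
P(Transmitter T4 | anomaly) = 0.02992/0.0571 ≈ 0.524
P(Transmitter T2 | anomaly) = 0.0024/0.0571 ≈ 0.042
P(Transmitter T6 | anomaly) = 0.00345/0.0571 ≈ 0.060
P(Transmitter T3 | anomaly) = 0.0147/0.0571 ≈ 0.257
(Check: 0.061+0.055+0.524+0.042+0.060+0.257 = 0.999.)

Transmitter T5 0.061, Transmitter T1 0.055, Transmitter T4 0.524, Transmitter T2 0.042, Transmitter T6 0.060, Transmitter T3 0.257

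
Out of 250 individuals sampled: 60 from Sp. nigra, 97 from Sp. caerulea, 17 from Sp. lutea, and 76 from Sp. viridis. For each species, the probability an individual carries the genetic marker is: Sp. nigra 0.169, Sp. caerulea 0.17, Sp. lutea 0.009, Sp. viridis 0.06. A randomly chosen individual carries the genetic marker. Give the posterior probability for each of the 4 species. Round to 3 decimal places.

By Bayes' rule, posterior ∝ prior × likelihood:
  Sp. nigra: 0.24 × 0.169 = 0.04056
  Sp. caerulea: 0.388 × 0.17 = 0.06596
  Sp. lutea: 0.068 × 0.009 = 0.000612
  Sp. viridis: 0.304 × 0.06 = 0.01824
Normalizing constant = 0.125372.
P(Sp. nigra | marker) = 0.04056/0.125372 ≈ 0.324
P(Sp. caerulea | marker) = 0.06596/0.125372 ≈ 0.526
P(Sp. lutea | marker) = 0.000612/0.125372 ≈ 0.005
P(Sp. viridis | marker) = 0.01824/0.125372 ≈ 0.145

Sp. nigra 0.324, Sp. caerulea 0.526, Sp. lutea 0.005, Sp. viridis 0.145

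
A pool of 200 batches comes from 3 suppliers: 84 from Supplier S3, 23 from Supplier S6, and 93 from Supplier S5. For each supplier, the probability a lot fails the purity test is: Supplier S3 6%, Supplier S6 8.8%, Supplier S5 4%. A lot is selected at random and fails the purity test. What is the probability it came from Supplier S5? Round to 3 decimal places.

Compute prior × likelihood for every hypothesis:
  Supplier S3: 0.42 × 0.06 = 0.0252
  Supplier S6: 0.115 × 0.088 = 0.01012
  Supplier S5: 0.465 × 0.04 = 0.0186
Total = 0.05392.
P(Supplier S5 | evidence) = 0.0186 / 0.05392 ≈ 0.345.

0.345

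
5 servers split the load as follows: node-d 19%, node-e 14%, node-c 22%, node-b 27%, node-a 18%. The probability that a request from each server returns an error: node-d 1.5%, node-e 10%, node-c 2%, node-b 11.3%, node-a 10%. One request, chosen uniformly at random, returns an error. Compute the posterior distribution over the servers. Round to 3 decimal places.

Compute prior × likelihood for every hypothesis:
  node-d: 0.19 × 0.015 = 0.00285
  node-e: 0.14 × 0.1 = 0.014
  node-c: 0.22 × 0.02 = 0.0044
  node-b: 0.27 × 0.113 = 0.03051
  node-a: 0.18 × 0.1 = 0.018
Normalizing constant = 0.06976.
P(node-d | error) = 0.00285/0.06976 ≈ 0.041
P(node-e | error) = 0.014/0.06976 ≈ 0.201
P(node-c | error) = 0.0044/0.06976 ≈ 0.063
P(node-b | error) = 0.03051/0.06976 ≈ 0.437
P(node-a | error) = 0.018/0.06976 ≈ 0.258
(Check: 0.041+0.201+0.063+0.437+0.258 = 1.000.)

node-d 0.041, node-e 0.201, node-c 0.063, node-b 0.437, node-a 0.258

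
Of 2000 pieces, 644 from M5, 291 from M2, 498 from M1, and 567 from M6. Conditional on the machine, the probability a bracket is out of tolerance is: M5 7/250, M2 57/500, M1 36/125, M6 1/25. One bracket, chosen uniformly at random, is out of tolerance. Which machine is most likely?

By Bayes' rule, posterior ∝ prior × likelihood:
  M5: 0.322 × 0.028 = 0.009016
  M2: 0.1455 × 0.114 = 0.016587
  M1: 0.249 × 0.288 = 0.071712
  M6: 0.2835 × 0.04 = 0.01134
Total = 0.108655.
Largest term belongs to M1, so M1 is most probable.

M1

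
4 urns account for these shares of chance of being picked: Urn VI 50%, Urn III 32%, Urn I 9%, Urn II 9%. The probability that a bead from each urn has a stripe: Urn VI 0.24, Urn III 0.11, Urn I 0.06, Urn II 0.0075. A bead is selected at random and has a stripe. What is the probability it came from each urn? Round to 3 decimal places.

Urn VI 0.744, Urn III 0.218, Urn I 0.033, Urn II 0.004

By Bayes' rule, posterior ∝ prior × likelihood:
  Urn VI: 0.5 × 0.24 = 0.12
  Urn III: 0.32 × 0.11 = 0.0352
  Urn I: 0.09 × 0.06 = 0.0054
  Urn II: 0.09 × 0.0075 = 0.000675
Total = 0.161275.
P(Urn VI | striped) = 0.12/0.161275 ≈ 0.744
P(Urn III | striped) = 0.0352/0.161275 ≈ 0.218
P(Urn I | striped) = 0.0054/0.161275 ≈ 0.033
P(Urn II | striped) = 0.000675/0.161275 ≈ 0.004
(Check: 0.744+0.218+0.033+0.004 = 0.999.)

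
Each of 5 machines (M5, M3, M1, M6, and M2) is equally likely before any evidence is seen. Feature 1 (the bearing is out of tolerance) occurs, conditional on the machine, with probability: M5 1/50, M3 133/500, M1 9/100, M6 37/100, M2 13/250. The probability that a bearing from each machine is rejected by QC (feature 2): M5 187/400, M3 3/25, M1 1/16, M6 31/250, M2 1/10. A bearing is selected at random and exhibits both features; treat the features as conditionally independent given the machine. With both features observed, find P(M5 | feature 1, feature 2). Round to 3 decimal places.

Since the prior is uniform, the posterior is proportional to the likelihood:
  M5: 0.02 × 0.4675 = 0.00935
  M3: 0.266 × 0.12 = 0.03192
  M1: 0.09 × 0.0625 = 0.005625
  M6: 0.37 × 0.124 = 0.04588
  M2: 0.052 × 0.1 = 0.0052
Normalizing constant = 0.097975.
P(M5 | evidence) = 0.00935 / 0.097975 ≈ 0.095.

0.095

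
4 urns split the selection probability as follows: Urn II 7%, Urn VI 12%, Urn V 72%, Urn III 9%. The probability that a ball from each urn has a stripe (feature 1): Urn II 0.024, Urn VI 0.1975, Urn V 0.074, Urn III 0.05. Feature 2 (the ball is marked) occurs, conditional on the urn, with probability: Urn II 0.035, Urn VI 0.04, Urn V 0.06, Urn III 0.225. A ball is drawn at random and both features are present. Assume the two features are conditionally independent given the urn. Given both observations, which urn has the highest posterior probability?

Compute prior × likelihood for every hypothesis:
  Urn II: 0.07 × 0.024 × 0.035 = 0.0000588
  Urn VI: 0.12 × 0.1975 × 0.04 = 0.000948
  Urn V: 0.72 × 0.074 × 0.06 = 0.0031968
  Urn III: 0.09 × 0.05 × 0.225 = 0.0010125
Sum = 0.0052161.
Largest term belongs to Urn V, so Urn V is most probable.

Urn V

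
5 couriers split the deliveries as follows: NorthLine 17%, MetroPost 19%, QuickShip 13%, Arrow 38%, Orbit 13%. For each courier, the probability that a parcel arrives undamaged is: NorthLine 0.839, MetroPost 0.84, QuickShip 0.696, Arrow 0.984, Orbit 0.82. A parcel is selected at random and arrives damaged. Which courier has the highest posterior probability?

Taking complements, P(damaged | each) = NorthLine 0.161, MetroPost 0.16, QuickShip 0.304, Arrow 0.016, Orbit 0.18.
Unnormalized posteriors (prior × likelihood):
  NorthLine: 0.17 × 0.161 = 0.02737
  MetroPost: 0.19 × 0.16 = 0.0304
  QuickShip: 0.13 × 0.304 = 0.03952
  Arrow: 0.38 × 0.016 = 0.00608
  Orbit: 0.13 × 0.18 = 0.0234
Total = 0.12677.
Largest term belongs to QuickShip, so QuickShip is most probable.

QuickShip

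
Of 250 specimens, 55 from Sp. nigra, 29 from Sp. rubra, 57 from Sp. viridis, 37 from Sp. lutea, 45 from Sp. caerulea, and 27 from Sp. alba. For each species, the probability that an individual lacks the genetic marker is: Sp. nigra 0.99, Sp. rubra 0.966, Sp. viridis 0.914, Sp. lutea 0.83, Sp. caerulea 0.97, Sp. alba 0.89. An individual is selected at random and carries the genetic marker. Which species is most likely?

Sp. lutea

Taking complements, P(marker | each) = Sp. nigra 0.01, Sp. rubra 0.034, Sp. viridis 0.086, Sp. lutea 0.17, Sp. caerulea 0.03, Sp. alba 0.11.
By Bayes' rule, posterior ∝ prior × likelihood:
  Sp. nigra: 0.22 × 0.01 = 0.0022
  Sp. rubra: 0.116 × 0.034 = 0.003944
  Sp. viridis: 0.228 × 0.086 = 0.019608
  Sp. lutea: 0.148 × 0.17 = 0.02516
  Sp. caerulea: 0.18 × 0.03 = 0.0054
  Sp. alba: 0.108 × 0.11 = 0.01188
Total = 0.068192.
Largest term belongs to Sp. lutea, so Sp. lutea is most probable.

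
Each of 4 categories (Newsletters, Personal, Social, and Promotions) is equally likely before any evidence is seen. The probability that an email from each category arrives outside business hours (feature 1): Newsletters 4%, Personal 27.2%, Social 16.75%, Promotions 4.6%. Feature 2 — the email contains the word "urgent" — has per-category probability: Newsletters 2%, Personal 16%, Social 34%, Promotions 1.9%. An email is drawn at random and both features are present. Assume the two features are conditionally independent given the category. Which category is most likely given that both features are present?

Social

With a uniform prior (1/4 each), posterior ∝ likelihood:
  Newsletters: 0.04 × 0.02 = 0.0008
  Personal: 0.272 × 0.16 = 0.04352
  Social: 0.1675 × 0.34 = 0.05695
  Promotions: 0.046 × 0.019 = 0.000874
Total = 0.102144.
Largest term belongs to Social, so Social is most probable.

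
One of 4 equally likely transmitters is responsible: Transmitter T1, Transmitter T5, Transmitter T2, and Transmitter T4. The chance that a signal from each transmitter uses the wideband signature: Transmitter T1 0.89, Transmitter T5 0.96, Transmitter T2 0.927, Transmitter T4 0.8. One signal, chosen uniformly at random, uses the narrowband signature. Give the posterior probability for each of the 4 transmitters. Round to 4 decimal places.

Taking complements, P(narrowband | each) = Transmitter T1 0.11, Transmitter T5 0.04, Transmitter T2 0.073, Transmitter T4 0.2.
With a uniform prior (1/4 each), posterior ∝ likelihood:
  Transmitter T1: 0.11
  Transmitter T5: 0.04
  Transmitter T2: 0.073
  Transmitter T4: 0.2
Sum = 0.423.
P(Transmitter T1 | narrowband) = 0.11/0.423 ≈ 0.2600
P(Transmitter T5 | narrowband) = 0.04/0.423 ≈ 0.0946
P(Transmitter T2 | narrowband) = 0.073/0.423 ≈ 0.1726
P(Transmitter T4 | narrowband) = 0.2/0.423 ≈ 0.4728
(Check: 0.2600+0.0946+0.1726+0.4728 = 1.0000.)

Transmitter T1 0.2600, Transmitter T5 0.0946, Transmitter T2 0.1726, Transmitter T4 0.4728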